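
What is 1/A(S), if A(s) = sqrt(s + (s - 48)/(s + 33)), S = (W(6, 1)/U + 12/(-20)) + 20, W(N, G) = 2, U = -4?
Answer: sqrt(54887710)/31727 ≈ 0.23351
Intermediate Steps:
S = 189/10 (S = (2/(-4) + 12/(-20)) + 20 = (2*(-1/4) + 12*(-1/20)) + 20 = (-1/2 - 3/5) + 20 = -11/10 + 20 = 189/10 ≈ 18.900)
A(s) = sqrt(s + (-48 + s)/(33 + s))
1/A(S) = 1/(sqrt((-48 + 189/10 + 189*(33 + 189/10)/10)/(33 + 189/10))) = 1/(sqrt((-48 + 189/10 + (189/10)*(519/10))/(519/10))) = 1/(sqrt(10*(-48 + 189/10 + 98091/100)/519)) = 1/(sqrt((10/519)*(95181/100))) = 1/(sqrt(31727/1730)) = 1/(sqrt(54887710)/1730) = sqrt(54887710)/31727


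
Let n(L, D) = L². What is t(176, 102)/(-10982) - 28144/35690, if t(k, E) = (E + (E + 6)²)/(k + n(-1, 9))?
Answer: -4593885813/5781226805 ≈ -0.79462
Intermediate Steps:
t(k, E) = (E + (6 + E)²)/(1 + k) (t(k, E) = (E + (E + 6)²)/(k + (-1)²) = (E + (6 + E)²)/(k + 1) = (E + (6 + E)²)/(1 + k))
t(176, 102)/(-10982) - 28144/35690 = ((102 + (6 + 102)²)/(1 + 176))/(-10982) - 28144/35690 = ((102 + 108²)/177)*(-1/10982) - 28144*1/35690 = ((102 + 11664)/177)*(-1/10982) - 14072/17845 = ((1/177)*11766)*(-1/10982) - 14072/17845 = (3922/59)*(-1/10982) - 14072/17845 = -1961/323969 - 14072/17845 = -4593885813/5781226805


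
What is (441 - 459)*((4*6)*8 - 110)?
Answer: -1476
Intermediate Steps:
(441 - 459)*((4*6)*8 - 110) = -18*(24*8 - 110) = -18*(192 - 110) = -18*82 = -1476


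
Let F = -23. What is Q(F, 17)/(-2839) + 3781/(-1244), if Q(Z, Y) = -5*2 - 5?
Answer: -10715599/3531716 ≈ -3.0341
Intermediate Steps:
Q(Z, Y) = -15 (Q(Z, Y) = -10 - 5 = -15)
Q(F, 17)/(-2839) + 3781/(-1244) = -15/(-2839) + 3781/(-1244) = -15*(-1/2839) + 3781*(-1/1244) = 15/2839 - 3781/1244 = -10715599/3531716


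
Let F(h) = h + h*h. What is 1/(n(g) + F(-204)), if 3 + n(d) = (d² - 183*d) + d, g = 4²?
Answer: 1/38753 ≈ 2.5804e-5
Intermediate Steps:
g = 16
F(h) = h + h²
n(d) = -3 + d² - 182*d (n(d) = -3 + ((d² - 183*d) + d) = -3 + (d² - 182*d) = -3 + d² - 182*d)
1/(n(g) + F(-204)) = 1/((-3 + 16² - 182*16) - 204*(1 - 204)) = 1/((-3 + 256 - 2912) - 204*(-203)) = 1/(-2659 + 41412) = 1/38753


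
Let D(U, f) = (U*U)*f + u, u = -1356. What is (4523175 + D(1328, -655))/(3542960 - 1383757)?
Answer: -1150625701/2159203 ≈ -532.89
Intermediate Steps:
D(U, f) = -1356 + f*U² (D(U, f) = (U*U)*f - 1356 = U²*f - 1356 = f*U² - 1356 = -1356 + f*U²)
(4523175 + D(1328, -655))/(3542960 - 1383757) = (4523175 + (-1356 - 655*1328²))/(3542960 - 1383757) = (4523175 + (-1356 - 655*1763584))/2159203 = (4523175 + (-1356 - 1155147520))*(1/2159203) = (4523175 - 1155148876)*(1/2159203) = -1150625701*1/2159203 = -1150625701/2159203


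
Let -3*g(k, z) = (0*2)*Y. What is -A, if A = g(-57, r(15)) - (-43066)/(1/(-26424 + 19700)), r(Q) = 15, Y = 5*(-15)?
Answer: 289575784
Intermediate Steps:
Y = -75
g(k, z) = 0 (g(k, z) = -0*2*(-75)/3 = -0*(-75) = -⅓*0 = 0)
A = -289575784 (A = 0 - (-43066)/(1/(-26424 + 19700)) = 0 - (-43066)/(1/(-6724)) = 0 - (-43066)/(-1/6724) = 0 - (-43066)*(-6724) = 0 - 1*289575784 = 0 - 289575784 = -289575784)
-A = -1*(-289575784) = 289575784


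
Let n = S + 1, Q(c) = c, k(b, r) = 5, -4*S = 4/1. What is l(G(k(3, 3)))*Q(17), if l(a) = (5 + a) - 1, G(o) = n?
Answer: 68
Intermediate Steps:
S = -1 (S = -1/1 = -1 ≈ -1.0000)
n = 0 (n = -1 + 1 = 0)
G(o) = 0
l(a) = 4 + a
l(G(k(3, 3)))*Q(17) = (4 + 0)*17 = 4*17 = 68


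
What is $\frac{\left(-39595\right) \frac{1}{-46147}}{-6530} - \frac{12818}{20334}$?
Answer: $- \frac{386338009111}{612744572994} \approx -0.6305$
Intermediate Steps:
$\frac{\left(-39595\right) \frac{1}{-46147}}{-6530} - \frac{12818}{20334} = \left(-39595\right) \left(- \frac{1}{46147}\right) \left(- \frac{1}{6530}\right) - \frac{6409}{10167} = \frac{39595}{46147} \left(- \frac{1}{6530}\right) - \frac{6409}{10167} = - \frac{7919}{60267982} - \frac{6409}{10167} = - \frac{386338009111}{612744572994}$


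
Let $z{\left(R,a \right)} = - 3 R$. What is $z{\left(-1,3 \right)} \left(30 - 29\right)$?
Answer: $3$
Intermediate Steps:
$z{\left(-1,3 \right)} \left(30 - 29\right) = \left(-3\right) \left(-1\right) \left(30 - 29\right) = 3 \cdot 1 = 3$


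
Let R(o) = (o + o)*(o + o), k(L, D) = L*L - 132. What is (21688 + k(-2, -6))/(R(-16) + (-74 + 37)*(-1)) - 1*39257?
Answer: -41630117/1061 ≈ -39237.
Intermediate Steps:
k(L, D) = -132 + L**2 (k(L, D) = L**2 - 132 = -132 + L**2)
R(o) = 4*o**2 (R(o) = (2*o)*(2*o) = 4*o**2)
(21688 + k(-2, -6))/(R(-16) + (-74 + 37)*(-1)) - 1*39257 = (21688 + (-132 + (-2)**2))/(4*(-16)**2 + (-74 + 37)*(-1)) - 1*39257 = (21688 + (-132 + 4))/(4*256 - 37*(-1)) - 39257 = (21688 - 128)/(1024 + 37) - 39257 = 21560/1061 - 39257 = -41630117/1061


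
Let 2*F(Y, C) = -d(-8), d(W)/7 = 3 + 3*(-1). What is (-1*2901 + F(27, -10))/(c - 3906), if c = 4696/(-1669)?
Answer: 4841769/6523810 ≈ 0.74217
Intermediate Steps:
d(W) = 0 (d(W) = 7*(3 + 3*(-1)) = 7*(3 - 3) = 7*0 = 0)
F(Y, C) = 0 (F(Y, C) = (-1*0)/2 = (½)*0 = 0)
c = -4696/1669 (c = 4696*(-1/1669) = -4696/1669 ≈ -2.8137)
(-1*2901 + F(27, -10))/(c - 3906) = (-1*2901 + 0)/(-4696/1669 - 3906) = (-2901 + 0)/(-6523810/1669) = -2901*(-1669/6523810) = 4841769/6523810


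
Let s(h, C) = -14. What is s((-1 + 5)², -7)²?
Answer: 196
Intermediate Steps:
s((-1 + 5)², -7)² = (-14)² = 196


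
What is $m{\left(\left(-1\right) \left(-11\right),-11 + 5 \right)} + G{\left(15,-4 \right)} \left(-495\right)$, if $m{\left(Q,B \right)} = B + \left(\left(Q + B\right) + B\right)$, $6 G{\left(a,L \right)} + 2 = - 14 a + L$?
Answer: $17813$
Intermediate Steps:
$G{\left(a,L \right)} = - \frac{1}{3} - \frac{7 a}{3} + \frac{L}{6}$ ($G{\left(a,L \right)} = - \frac{1}{3} + \frac{- 14 a + L}{6} = - \frac{1}{3} + \frac{L - 14 a}{6} = - \frac{1}{3} + \left(- \frac{7 a}{3} + \frac{L}{6}\right) = - \frac{1}{3} - \frac{7 a}{3} + \frac{L}{6}$)
$m{\left(Q,B \right)} = Q + 3 B$ ($m{\left(Q,B \right)} = B + \left(\left(B + Q\right) + B\right) = B + \left(Q + 2 B\right) = Q + 3 B$)
$m{\left(\left(-1\right) \left(-11\right),-11 + 5 \right)} + G{\left(15,-4 \right)} \left(-495\right) = \left(\left(-1\right) \left(-11\right) + 3 \left(-11 + 5\right)\right) + \left(- \frac{1}{3} - 35 + \frac{1}{6} \left(-4\right)\right) \left(-495\right) = \left(11 + 3 \left(-6\right)\right) + \left(- \frac{1}{3} - 35 - \frac{2}{3}\right) \left(-495\right) = \left(11 - 18\right) - -17820 = -7 + 17820 = 17813$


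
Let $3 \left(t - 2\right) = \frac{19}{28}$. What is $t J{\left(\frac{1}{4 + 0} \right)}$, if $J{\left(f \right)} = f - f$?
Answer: $0$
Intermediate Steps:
$J{\left(f \right)} = 0$
$t = \frac{187}{84}$ ($t = 2 + \frac{19 \cdot \frac{1}{28}}{3} = 2 + \frac{1}{3} \cdot \frac{19}{28} = 2 + \frac{19}{84} = \frac{187}{84} \approx 2.2262$)
$t J{\left(\frac{1}{4 + 0} \right)} = \frac{187}{84} \cdot 0 = 0$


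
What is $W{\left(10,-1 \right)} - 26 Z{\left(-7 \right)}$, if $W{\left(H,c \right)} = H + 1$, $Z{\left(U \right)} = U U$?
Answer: $-1263$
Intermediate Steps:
$Z{\left(U \right)} = U^{2}$
$W{\left(H,c \right)} = 1 + H$
$W{\left(10,-1 \right)} - 26 Z{\left(-7 \right)} = \left(1 + 10\right) - 26 \left(-7\right)^{2} = 11 - 1274 = -1263$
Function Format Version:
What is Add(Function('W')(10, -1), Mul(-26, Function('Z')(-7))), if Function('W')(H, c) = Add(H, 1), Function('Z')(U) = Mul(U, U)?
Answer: -1263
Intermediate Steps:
Function('Z')(U) = Pow(U, 2)
Function('W')(H, c) = Add(1, H)
Add(Function('W')(10, -1), Mul(-26, Function('Z')(-7))) = Add(Add(1, 10), Mul(-26, Pow(-7, 2))) = Add(11, Mul(-26, 49)) = Add(11, -1274) = -1263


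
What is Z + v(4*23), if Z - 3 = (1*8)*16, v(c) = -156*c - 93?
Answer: -14314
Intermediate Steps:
v(c) = -93 - 156*c
Z = 131 (Z = 3 + (1*8)*16 = 3 + 8*16 = 3 + 128 = 131)
Z + v(4*23) = 131 + (-93 - 624*23) = 131 + (-93 - 156*92) = 131 + (-93 - 14352) = 131 - 14445 = -14314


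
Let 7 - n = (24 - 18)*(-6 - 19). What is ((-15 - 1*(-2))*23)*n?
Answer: -46943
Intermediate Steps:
n = 157 (n = 7 - (24 - 18)*(-6 - 19) = 7 - 6*(-25) = 7 - 1*(-150) = 7 + 150 = 157)
((-15 - 1*(-2))*23)*n = ((-15 - 1*(-2))*23)*157 = ((-15 + 2)*23)*157 = -13*23*157 = -299*157 = -46943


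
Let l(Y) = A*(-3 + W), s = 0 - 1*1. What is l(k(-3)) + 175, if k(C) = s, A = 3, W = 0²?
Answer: 166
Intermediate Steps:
W = 0
s = -1 (s = 0 - 1 = -1)
k(C) = -1
l(Y) = -9 (l(Y) = 3*(-3 + 0) = 3*(-3) = -9)
l(k(-3)) + 175 = -9 + 175 = 166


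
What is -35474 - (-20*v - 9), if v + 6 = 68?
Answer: -34225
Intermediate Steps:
v = 62 (v = -6 + 68 = 62)
-35474 - (-20*v - 9) = -35474 - (-20*62 - 9) = -35474 - (-1240 - 9) = -35474 - 1*(-1249) = -35474 + 1249 = -34225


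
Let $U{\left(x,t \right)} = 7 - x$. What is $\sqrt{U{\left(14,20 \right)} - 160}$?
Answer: $i \sqrt{167} \approx 12.923 i$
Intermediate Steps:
$\sqrt{U{\left(14,20 \right)} - 160} = \sqrt{\left(7 - 14\right) - 160} = \sqrt{-7 - 160} = \sqrt{-167} = i \sqrt{167}$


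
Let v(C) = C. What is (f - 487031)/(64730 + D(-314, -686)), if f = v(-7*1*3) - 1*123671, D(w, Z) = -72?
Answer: -610723/64658 ≈ -9.4454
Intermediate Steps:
f = -123692 (f = -7*1*3 - 1*123671 = -7*3 - 123671 = -21 - 123671 = -123692)
(f - 487031)/(64730 + D(-314, -686)) = (-123692 - 487031)/(64730 - 72) = -610723/64658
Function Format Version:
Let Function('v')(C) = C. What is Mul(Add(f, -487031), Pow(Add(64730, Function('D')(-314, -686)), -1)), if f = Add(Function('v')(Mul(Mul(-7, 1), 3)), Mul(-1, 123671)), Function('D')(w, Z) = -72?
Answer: Rational(-610723, 64658) ≈ -9.4454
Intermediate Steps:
f = -123692 (f = Add(Mul(Mul(-7, 1), 3), Mul(-1, 123671)) = Add(Mul(-7, 3), -123671) = Add(-21, -123671) = -123692)
Mul(Add(f, -487031), Pow(Add(64730, Function('D')(-314, -686)), -1)) = Mul(Add(-123692, -487031), Pow(Add(64730, -72), -1)) = Mul(-610723, Pow(64658, -1)) = Mul(-610723, Rational(1, 64658)) = Rational(-610723, 64658)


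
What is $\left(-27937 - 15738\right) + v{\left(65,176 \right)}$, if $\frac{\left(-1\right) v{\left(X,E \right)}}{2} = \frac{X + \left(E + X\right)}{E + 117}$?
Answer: $- \frac{12797387}{293} \approx -43677.0$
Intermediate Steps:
$v{\left(X,E \right)} = - \frac{2 \left(E + 2 X\right)}{117 + E}$ ($v{\left(X,E \right)} = - 2 \frac{X + \left(E + X\right)}{E + 117} = - 2 \frac{E + 2 X}{117 + E} = - \frac{2 \left(E + 2 X\right)}{117 + E}$)
$\left(-27937 - 15738\right) + v{\left(65,176 \right)} = \left(-27937 - 15738\right) + \frac{2 \left(\left(-1\right) 176 - 130\right)}{117 + 176} = -43675 + \frac{2 \left(-176 - 130\right)}{293} = -43675 + 2 \cdot \frac{1}{293} \left(-306\right) = -43675 - \frac{612}{293} = - \frac{12797387}{293}$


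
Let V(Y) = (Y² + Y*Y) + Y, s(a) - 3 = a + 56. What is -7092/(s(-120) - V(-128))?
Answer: 7092/32701 ≈ 0.21687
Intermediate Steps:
s(a) = 59 + a (s(a) = 3 + (a + 56) = 3 + (56 + a) = 59 + a)
V(Y) = Y + 2*Y² (V(Y) = (Y² + Y²) + Y = 2*Y² + Y = Y + 2*Y²)
-7092/(s(-120) - V(-128)) = -7092/((59 - 120) - (-128)*(1 + 2*(-128))) = -7092/(-61 - (-128)*(1 - 256)) = -7092/(-61 - (-128)*(-255)) = -7092/(-61 - 1*32640) = -7092/(-61 - 32640) = -7092/(-32701) = -7092*(-1/32701) = 7092/32701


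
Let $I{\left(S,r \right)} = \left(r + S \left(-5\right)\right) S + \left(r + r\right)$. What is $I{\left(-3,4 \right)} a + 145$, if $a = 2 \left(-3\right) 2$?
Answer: $733$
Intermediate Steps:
$a = -12$ ($a = \left(-6\right) 2 = -12$)
$I{\left(S,r \right)} = 2 r + S \left(r - 5 S\right)$ ($I{\left(S,r \right)} = \left(r - 5 S\right) S + 2 r = S \left(r - 5 S\right) + 2 r = 2 r + S \left(r - 5 S\right)$)
$I{\left(-3,4 \right)} a + 145 = \left(- 5 \left(-3\right)^{2} + 2 \cdot 4 - 12\right) \left(-12\right) + 145 = \left(\left(-5\right) 9 + 8 - 12\right) \left(-12\right) + 145 = \left(-45 + 8 - 12\right) \left(-12\right) + 145 = \left(-49\right) \left(-12\right) + 145 = 588 + 145 = 733$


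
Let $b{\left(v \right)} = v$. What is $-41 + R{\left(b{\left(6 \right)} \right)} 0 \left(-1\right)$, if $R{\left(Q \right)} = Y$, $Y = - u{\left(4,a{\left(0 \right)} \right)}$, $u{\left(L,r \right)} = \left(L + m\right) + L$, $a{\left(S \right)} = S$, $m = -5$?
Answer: $-41$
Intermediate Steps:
$u{\left(L,r \right)} = -5 + 2 L$ ($u{\left(L,r \right)} = \left(L - 5\right) + L = \left(-5 + L\right) + L = -5 + 2 L$)
$Y = -3$ ($Y = - (-5 + 2 \cdot 4) = - (-5 + 8) = \left(-1\right) 3 = -3$)
$R{\left(Q \right)} = -3$
$-41 + R{\left(b{\left(6 \right)} \right)} 0 \left(-1\right) = -41 - 3 \cdot 0 \left(-1\right) = -41 - 0 = -41 + 0 = -41$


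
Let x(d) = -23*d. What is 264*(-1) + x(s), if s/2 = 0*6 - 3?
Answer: -126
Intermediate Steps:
s = -6 (s = 2*(0*6 - 3) = 2*(0 - 3) = 2*(-3) = -6)
264*(-1) + x(s) = 264*(-1) - 23*(-6) = -264 + 138 = -126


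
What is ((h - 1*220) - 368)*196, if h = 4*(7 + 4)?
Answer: -106624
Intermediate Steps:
h = 44 (h = 4*11 = 44)
((h - 1*220) - 368)*196 = ((44 - 1*220) - 368)*196 = ((44 - 220) - 368)*196 = (-176 - 368)*196 = -544*196 = -106624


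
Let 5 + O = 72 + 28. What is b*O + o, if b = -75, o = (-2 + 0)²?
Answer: -7121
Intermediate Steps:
o = 4 (o = (-2)² = 4)
O = 95 (O = -5 + (72 + 28) = -5 + 100 = 95)
b*O + o = -75*95 + 4 = -7125 + 4 = -7121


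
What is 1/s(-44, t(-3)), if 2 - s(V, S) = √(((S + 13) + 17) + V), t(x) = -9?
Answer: 2/27 + I*√23/27 ≈ 0.074074 + 0.17762*I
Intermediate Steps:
s(V, S) = 2 - √(30 + S + V) (s(V, S) = 2 - √(((S + 13) + 17) + V) = 2 - √(((13 + S) + 17) + V) = 2 - √((30 + S) + V) = 2 - √(30 + S + V))
1/s(-44, t(-3)) = 1/(2 - √(30 - 9 - 44)) = 1/(2 - √(-23)) = 1/(2 - I*√23)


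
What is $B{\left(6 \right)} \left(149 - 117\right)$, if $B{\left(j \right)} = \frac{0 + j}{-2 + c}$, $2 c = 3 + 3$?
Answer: $192$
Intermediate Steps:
$c = 3$ ($c = \frac{3 + 3}{2} = \frac{1}{2} \cdot 6 = 3$)
$B{\left(j \right)} = j$ ($B{\left(j \right)} = \frac{0 + j}{-2 + 3} = \frac{j}{1} = j 1 = j$)
$B{\left(6 \right)} \left(149 - 117\right) = 6 \left(149 - 117\right) = 6 \cdot 32 = 192$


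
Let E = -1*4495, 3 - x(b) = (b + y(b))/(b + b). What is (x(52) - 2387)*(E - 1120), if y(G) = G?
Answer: 13391775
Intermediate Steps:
x(b) = 2 (x(b) = 3 - (b + b)/(b + b) = 3 - 2*b/(2*b) = 3 - 2*b*1/(2*b) = 3 - 1*1 = 3 - 1 = 2)
E = -4495
(x(52) - 2387)*(E - 1120) = (2 - 2387)*(-4495 - 1120) = -2385*(-5615) = 13391775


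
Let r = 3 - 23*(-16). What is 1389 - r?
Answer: 1018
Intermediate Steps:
r = 371 (r = 3 + 368 = 371)
1389 - r = 1389 - 1*371 = 1389 - 371 = 1018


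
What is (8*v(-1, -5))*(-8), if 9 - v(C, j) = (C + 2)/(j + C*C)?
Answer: -592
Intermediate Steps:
v(C, j) = 9 - (2 + C)/(j + C**2) (v(C, j) = 9 - (C + 2)/(j + C*C) = 9 - (2 + C)/(j + C**2))
(8*v(-1, -5))*(-8) = (8*((-2 - 1*(-1) + 9*(-5) + 9*(-1)**2)/(-5 + (-1)**2)))*(-8) = (8*((-2 + 1 - 45 + 9*1)/(-5 + 1)))*(-8) = (8*((-2 + 1 - 45 + 9)/(-4)))*(-8) = (8*(-1/4*(-37)))*(-8) = (8*(37/4))*(-8) = 74*(-8) = -592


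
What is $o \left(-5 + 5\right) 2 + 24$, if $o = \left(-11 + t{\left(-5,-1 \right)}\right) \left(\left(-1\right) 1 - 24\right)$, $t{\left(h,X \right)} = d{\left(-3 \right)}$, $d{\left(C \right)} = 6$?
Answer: $24$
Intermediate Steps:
$t{\left(h,X \right)} = 6$
$o = 125$ ($o = \left(-11 + 6\right) \left(\left(-1\right) 1 - 24\right) = - 5 \left(-1 - 24\right) = \left(-5\right) \left(-25\right) = 125$)
$o \left(-5 + 5\right) 2 + 24 = 125 \left(-5 + 5\right) 2 + 24 = 125 \cdot 0 \cdot 2 + 24 = 125 \cdot 0 + 24 = 0 + 24 = 24$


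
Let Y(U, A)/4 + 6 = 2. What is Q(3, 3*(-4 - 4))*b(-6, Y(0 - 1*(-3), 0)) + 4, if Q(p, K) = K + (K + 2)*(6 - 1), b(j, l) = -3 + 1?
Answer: 272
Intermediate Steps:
Y(U, A) = -16 (Y(U, A) = -24 + 4*2 = -24 + 8 = -16)
b(j, l) = -2
Q(p, K) = 10 + 6*K (Q(p, K) = K + (2 + K)*5 = K + (10 + 5*K) = 10 + 6*K)
Q(3, 3*(-4 - 4))*b(-6, Y(0 - 1*(-3), 0)) + 4 = (10 + 6*(3*(-4 - 4)))*(-2) + 4 = (10 + 6*(3*(-8)))*(-2) + 4 = (10 + 6*(-24))*(-2) + 4 = (10 - 144)*(-2) + 4 = -134*(-2) + 4 = 268 + 4 = 272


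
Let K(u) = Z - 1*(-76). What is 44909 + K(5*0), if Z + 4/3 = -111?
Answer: 134618/3 ≈ 44873.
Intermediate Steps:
Z = -337/3 (Z = -4/3 - 111 = -337/3 ≈ -112.33)
K(u) = -109/3 (K(u) = -337/3 - 1*(-76) = -337/3 + 76 = -109/3)
44909 + K(5*0) = 44909 - 109/3 = 134618/3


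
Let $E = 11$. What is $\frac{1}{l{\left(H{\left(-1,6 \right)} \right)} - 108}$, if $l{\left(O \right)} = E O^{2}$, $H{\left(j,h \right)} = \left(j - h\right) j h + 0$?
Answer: $\frac{1}{19296} \approx 5.1824 \cdot 10^{-5}$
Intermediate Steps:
$H{\left(j,h \right)} = h j \left(j - h\right)$ ($H{\left(j,h \right)} = j \left(j - h\right) h + 0 = h j \left(j - h\right) + 0 = h j \left(j - h\right)$)
$l{\left(O \right)} = 11 O^{2}$
$\frac{1}{l{\left(H{\left(-1,6 \right)} \right)} - 108} = \frac{1}{11 \left(6 \left(-1\right) \left(-1 - 6\right)\right)^{2} - 108} = \frac{1}{11 \left(6 \left(-1\right) \left(-7\right)\right)^{2} - 108} = \frac{1}{11 \cdot 42^{2} - 108} = \frac{1}{11 \cdot 1764 - 108} = \frac{1}{19404 - 108} = \frac{1}{19296}$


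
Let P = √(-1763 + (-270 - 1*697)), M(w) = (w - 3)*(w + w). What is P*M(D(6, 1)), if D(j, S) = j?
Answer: 36*I*√2730 ≈ 1881.0*I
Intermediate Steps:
M(w) = 2*w*(-3 + w) (M(w) = (-3 + w)*(2*w) = 2*w*(-3 + w))
P = I*√2730 (P = √(-1763 + (-270 - 697)) = √(-1763 - 967) = √(-2730) = I*√2730 ≈ 52.249*I)
P*M(D(6, 1)) = (I*√2730)*(2*6*(-3 + 6)) = (I*√2730)*(2*6*3) = (I*√2730)*36 = 36*I*√2730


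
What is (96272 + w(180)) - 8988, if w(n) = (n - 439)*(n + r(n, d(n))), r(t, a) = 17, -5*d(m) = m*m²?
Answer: 36261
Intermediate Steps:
d(m) = -m³/5 (d(m) = -m*m²/5 = -m³/5)
w(n) = (-439 + n)*(17 + n) (w(n) = (n - 439)*(n + 17) = (-439 + n)*(17 + n))
(96272 + w(180)) - 8988 = (96272 + (-7463 + 180² - 422*180)) - 8988 = (96272 + (-7463 + 32400 - 75960)) - 8988 = (96272 - 51023) - 8988 = 45249 - 8988 = 36261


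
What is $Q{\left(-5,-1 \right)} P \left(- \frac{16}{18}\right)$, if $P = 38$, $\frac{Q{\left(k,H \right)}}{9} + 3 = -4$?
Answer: $2128$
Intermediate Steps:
$Q{\left(k,H \right)} = -63$ ($Q{\left(k,H \right)} = -27 + 9 \left(-4\right) = -27 - 36 = -63$)
$Q{\left(-5,-1 \right)} P \left(- \frac{16}{18}\right) = \left(-63\right) 38 \left(- \frac{16}{18}\right) = - 2394 \left(\left(-16\right) \frac{1}{18}\right) = \left(-2394\right) \left(- \frac{8}{9}\right) = 2128$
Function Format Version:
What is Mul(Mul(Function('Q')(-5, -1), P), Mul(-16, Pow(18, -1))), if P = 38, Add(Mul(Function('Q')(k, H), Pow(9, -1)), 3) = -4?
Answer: 2128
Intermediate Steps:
Function('Q')(k, H) = -63 (Function('Q')(k, H) = Add(-27, Mul(9, -4)) = Add(-27, -36) = -63)
Mul(Mul(Function('Q')(-5, -1), P), Mul(-16, Pow(18, -1))) = Mul(Mul(-63, 38), Mul(-16, Pow(18, -1))) = Mul(-2394, Mul(-16, Rational(1, 18))) = Mul(-2394, Rational(-8, 9)) = 2128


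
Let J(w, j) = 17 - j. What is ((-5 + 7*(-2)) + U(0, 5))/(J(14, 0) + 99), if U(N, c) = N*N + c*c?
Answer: 3/58 ≈ 0.051724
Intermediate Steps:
U(N, c) = N² + c²
((-5 + 7*(-2)) + U(0, 5))/(J(14, 0) + 99) = ((-5 + 7*(-2)) + (0² + 5²))/((17 - 1*0) + 99) = ((-5 - 14) + (0 + 25))/((17 + 0) + 99) = (-19 + 25)/(17 + 99) = 6/116 = 6*(1/116) = 3/58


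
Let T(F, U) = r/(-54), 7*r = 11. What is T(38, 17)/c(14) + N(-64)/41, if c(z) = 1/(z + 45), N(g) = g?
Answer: -50801/15498 ≈ -3.2779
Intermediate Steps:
r = 11/7 (r = (1/7)*11 = 11/7 ≈ 1.5714)
c(z) = 1/(45 + z)
T(F, U) = -11/378 (T(F, U) = (11/7)/(-54) = (11/7)*(-1/54) = -11/378)
T(38, 17)/c(14) + N(-64)/41 = -11/(378*(1/(45 + 14))) - 64/41 = -11/(378*(1/59)) - 64*1/41 = -11/(378*1/59) - 64/41 = -11/378*59 - 64/41 = -649/378 - 64/41 = -50801/15498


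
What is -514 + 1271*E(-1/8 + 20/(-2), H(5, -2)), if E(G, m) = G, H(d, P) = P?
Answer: -107063/8 ≈ -13383.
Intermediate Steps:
-514 + 1271*E(-1/8 + 20/(-2), H(5, -2)) = -514 + 1271*(-1/8 + 20/(-2)) = -514 + 1271*(-1*1/8 + 20*(-1/2)) = -514 + 1271*(-1/8 - 10) = -514 + 1271*(-81/8) = -514 - 102951/8 = -107063/8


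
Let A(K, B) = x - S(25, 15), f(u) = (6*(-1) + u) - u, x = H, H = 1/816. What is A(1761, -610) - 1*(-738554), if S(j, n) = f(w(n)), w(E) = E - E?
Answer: 602664961/816 ≈ 7.3856e+5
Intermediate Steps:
H = 1/816 ≈ 0.0012255
x = 1/816 ≈ 0.0012255
w(E) = 0
f(u) = -6 (f(u) = (-6 + u) - u = -6)
S(j, n) = -6
A(K, B) = 4897/816 (A(K, B) = 1/816 - 1*(-6) = 1/816 + 6 = 4897/816)
A(1761, -610) - 1*(-738554) = 4897/816 - 1*(-738554) = 4897/816 + 738554 = 602664961/816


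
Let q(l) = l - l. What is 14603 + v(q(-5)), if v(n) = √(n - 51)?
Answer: 14603 + I*√51 ≈ 14603.0 + 7.1414*I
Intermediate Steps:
q(l) = 0
v(n) = √(-51 + n)
14603 + v(q(-5)) = 14603 + √(-51 + 0) = 14603 + √(-51) = 14603 + I*√51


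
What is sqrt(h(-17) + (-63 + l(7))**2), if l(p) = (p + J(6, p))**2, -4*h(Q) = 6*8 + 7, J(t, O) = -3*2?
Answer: sqrt(15321)/2 ≈ 61.889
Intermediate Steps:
J(t, O) = -6
h(Q) = -55/4 (h(Q) = -(6*8 + 7)/4 = -(48 + 7)/4 = -1/4*55 = -55/4)
l(p) = (-6 + p)**2 (l(p) = (p - 6)**2 = (-6 + p)**2)
sqrt(h(-17) + (-63 + l(7))**2) = sqrt(-55/4 + (-63 + (-6 + 7)**2)**2) = sqrt(-55/4 + (-63 + 1**2)**2) = sqrt(-55/4 + (-63 + 1)**2) = sqrt(-55/4 + (-62)**2) = sqrt(-55/4 + 3844) = sqrt(15321/4) = sqrt(15321)/2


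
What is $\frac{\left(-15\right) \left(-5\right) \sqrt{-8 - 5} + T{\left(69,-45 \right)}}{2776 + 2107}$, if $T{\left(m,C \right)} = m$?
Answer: $\frac{69}{4883} + \frac{75 i \sqrt{13}}{4883} \approx 0.014131 + 0.055379 i$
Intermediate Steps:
$\frac{\left(-15\right) \left(-5\right) \sqrt{-8 - 5} + T{\left(69,-45 \right)}}{2776 + 2107} = \frac{\left(-15\right) \left(-5\right) \sqrt{-8 - 5} + 69}{2776 + 2107} = \frac{75 \sqrt{-13} + 69}{4883} = \left(75 i \sqrt{13} + 69\right) \frac{1}{4883} = \left(69 + 75 i \sqrt{13}\right) \frac{1}{4883} = \frac{69}{4883} + \frac{75 i \sqrt{13}}{4883}$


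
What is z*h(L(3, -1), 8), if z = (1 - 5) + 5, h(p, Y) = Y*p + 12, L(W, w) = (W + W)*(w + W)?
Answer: 108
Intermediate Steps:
L(W, w) = 2*W*(W + w) (L(W, w) = (2*W)*(W + w) = 2*W*(W + w))
h(p, Y) = 12 + Y*p
z = 1 (z = -4 + 5 = 1)
z*h(L(3, -1), 8) = 1*(12 + 8*(2*3*(3 - 1))) = 1*(12 + 8*(2*3*2)) = 1*(12 + 8*12) = 1*(12 + 96) = 1*108 = 108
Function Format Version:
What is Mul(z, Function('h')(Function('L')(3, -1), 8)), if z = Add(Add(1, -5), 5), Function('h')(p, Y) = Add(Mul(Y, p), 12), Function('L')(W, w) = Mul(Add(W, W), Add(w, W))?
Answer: 108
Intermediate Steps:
Function('L')(W, w) = Mul(2, W, Add(W, w)) (Function('L')(W, w) = Mul(Mul(2, W), Add(W, w)) = Mul(2, W, Add(W, w)))
Function('h')(p, Y) = Add(12, Mul(Y, p))
z = 1 (z = Add(-4, 5) = 1)
Mul(z, Function('h')(Function('L')(3, -1), 8)) = Mul(1, Add(12, Mul(8, Mul(2, 3, Add(3, -1))))) = Mul(1, Add(12, Mul(8, Mul(2, 3, 2)))) = Mul(1, Add(12, Mul(8, 12))) = Mul(1, Add(12, 96)) = Mul(1, 108) = 108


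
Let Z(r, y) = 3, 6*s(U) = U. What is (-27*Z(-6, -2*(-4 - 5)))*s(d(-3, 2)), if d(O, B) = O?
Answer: 81/2 ≈ 40.500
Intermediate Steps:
s(U) = U/6
(-27*Z(-6, -2*(-4 - 5)))*s(d(-3, 2)) = (-27*3)*((1/6)*(-3)) = -81*(-1/2) = 81/2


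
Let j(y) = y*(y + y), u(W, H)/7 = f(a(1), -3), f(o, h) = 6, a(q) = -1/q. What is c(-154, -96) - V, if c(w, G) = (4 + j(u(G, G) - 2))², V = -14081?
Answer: 10279697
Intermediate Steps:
u(W, H) = 42 (u(W, H) = 7*6 = 42)
j(y) = 2*y² (j(y) = y*(2*y) = 2*y²)
c(w, G) = 10265616 (c(w, G) = (4 + 2*(42 - 2)²)² = (4 + 2*40²)² = (4 + 2*1600)² = (4 + 3200)² = 3204² = 10265616)
c(-154, -96) - V = 10265616 - 1*(-14081) = 10265616 + 14081 = 10279697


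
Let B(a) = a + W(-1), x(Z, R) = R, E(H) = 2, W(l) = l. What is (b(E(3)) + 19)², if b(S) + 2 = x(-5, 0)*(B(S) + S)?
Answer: 289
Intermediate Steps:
B(a) = -1 + a (B(a) = a - 1 = -1 + a)
b(S) = -2 (b(S) = -2 + 0*((-1 + S) + S) = -2 + 0*(-1 + 2*S) = -2 + 0 = -2)
(b(E(3)) + 19)² = (-2 + 19)² = 17² = 289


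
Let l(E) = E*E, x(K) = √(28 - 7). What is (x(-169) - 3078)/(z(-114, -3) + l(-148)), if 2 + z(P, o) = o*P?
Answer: -1539/11122 + √21/22244 ≈ -0.13817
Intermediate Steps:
z(P, o) = -2 + P*o (z(P, o) = -2 + o*P = -2 + P*o)
x(K) = √21
l(E) = E²
(x(-169) - 3078)/(z(-114, -3) + l(-148)) = (√21 - 3078)/((-2 - 114*(-3)) + (-148)²) = (-3078 + √21)/((-2 + 342) + 21904) = (-3078 + √21)/(340 + 21904) = (-3078 + √21)/22244 = (-3078 + √21)*(1/22244) = -1539/11122 + √21/22244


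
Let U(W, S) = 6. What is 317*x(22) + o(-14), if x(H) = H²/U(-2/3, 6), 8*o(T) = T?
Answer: 306835/12 ≈ 25570.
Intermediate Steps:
o(T) = T/8
x(H) = H²/6
317*x(22) + o(-14) = 317*((⅙)*22²) + (⅛)*(-14) = 317*((⅙)*484) - 7/4 = 317*(242/3) - 7/4 = 76714/3 - 7/4 = 306835/12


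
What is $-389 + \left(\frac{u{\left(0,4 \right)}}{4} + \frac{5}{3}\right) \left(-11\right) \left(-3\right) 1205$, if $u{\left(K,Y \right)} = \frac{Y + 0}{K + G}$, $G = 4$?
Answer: $\frac{303309}{4} \approx 75827.0$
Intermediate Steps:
$u{\left(K,Y \right)} = \frac{Y}{4 + K}$ ($u{\left(K,Y \right)} = \frac{Y + 0}{K + 4} = \frac{Y}{4 + K}$)
$-389 + \left(\frac{u{\left(0,4 \right)}}{4} + \frac{5}{3}\right) \left(-11\right) \left(-3\right) 1205 = -389 + \left(\frac{4 \frac{1}{4 + 0}}{4} + \frac{5}{3}\right) \left(-11\right) \left(-3\right) 1205 = -389 + \left(\frac{4}{4} \cdot \frac{1}{4} + 5 \cdot \frac{1}{3}\right) \left(-11\right) \left(-3\right) 1205 = -389 + \left(4 \cdot \frac{1}{4} \cdot \frac{1}{4} + \frac{5}{3}\right) \left(-11\right) \left(-3\right) 1205 = -389 + \left(1 \cdot \frac{1}{4} + \frac{5}{3}\right) \left(-11\right) \left(-3\right) 1205 = -389 + \left(\frac{1}{4} + \frac{5}{3}\right) \left(-11\right) \left(-3\right) 1205 = -389 + \frac{23}{12} \left(-11\right) \left(-3\right) 1205 = -389 + \left(- \frac{253}{12}\right) \left(-3\right) 1205 = -389 + \frac{253}{4} \cdot 1205 = -389 + \frac{304865}{4} = \frac{303309}{4}$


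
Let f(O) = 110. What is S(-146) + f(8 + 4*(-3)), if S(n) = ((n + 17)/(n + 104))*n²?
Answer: 459064/7 ≈ 65581.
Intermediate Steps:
S(n) = n²*(17 + n)/(104 + n) (S(n) = ((17 + n)/(104 + n))*n² = n²*(17 + n)/(104 + n))
S(-146) + f(8 + 4*(-3)) = (-146)²*(17 - 146)/(104 - 146) + 110 = 21316*(-129)/(-42) + 110 = 21316*(-1/42)*(-129) + 110 = 458294/7 + 110 = 459064/7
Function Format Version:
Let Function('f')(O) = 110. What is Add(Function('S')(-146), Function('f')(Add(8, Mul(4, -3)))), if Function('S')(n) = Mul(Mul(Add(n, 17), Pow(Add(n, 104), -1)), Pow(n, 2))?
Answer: Rational(459064, 7) ≈ 65581.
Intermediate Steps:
Function('S')(n) = Mul(Pow(n, 2), Pow(Add(104, n), -1), Add(17, n)) (Function('S')(n) = Mul(Mul(Add(17, n), Pow(Add(104, n), -1)), Pow(n, 2)) = Mul(Mul(Pow(Add(104, n), -1), Add(17, n)), Pow(n, 2)) = Mul(Pow(n, 2), Pow(Add(104, n), -1), Add(17, n)))
Add(Function('S')(-146), Function('f')(Add(8, Mul(4, -3)))) = Add(Mul(Pow(-146, 2), Pow(Add(104, -146), -1), Add(17, -146)), 110) = Add(Mul(21316, Pow(-42, -1), -129), 110) = Add(Mul(21316, Rational(-1, 42), -129), 110) = Add(Rational(458294, 7), 110) = Rational(459064, 7)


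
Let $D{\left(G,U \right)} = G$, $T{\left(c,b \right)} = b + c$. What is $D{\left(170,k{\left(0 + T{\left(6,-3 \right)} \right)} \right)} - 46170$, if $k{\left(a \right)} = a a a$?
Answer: $-46000$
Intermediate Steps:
$k{\left(a \right)} = a^{3}$ ($k{\left(a \right)} = a^{2} a = a^{3}$)
$D{\left(170,k{\left(0 + T{\left(6,-3 \right)} \right)} \right)} - 46170 = 170 - 46170 = -46000$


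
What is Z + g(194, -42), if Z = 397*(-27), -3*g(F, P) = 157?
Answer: -32314/3 ≈ -10771.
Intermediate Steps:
g(F, P) = -157/3 (g(F, P) = -⅓*157 = -157/3)
Z = -10719
Z + g(194, -42) = -10719 - 157/3 = -32314/3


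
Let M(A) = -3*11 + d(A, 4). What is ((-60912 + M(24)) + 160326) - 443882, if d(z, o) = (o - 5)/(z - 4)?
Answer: -6890021/20 ≈ -3.4450e+5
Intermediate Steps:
d(z, o) = (-5 + o)/(-4 + z)
M(A) = -33 - 1/(-4 + A) (M(A) = -3*11 + (-5 + 4)/(-4 + A) = -33 - 1/(-4 + A))
((-60912 + M(24)) + 160326) - 443882 = ((-60912 + (131 - 33*24)/(-4 + 24)) + 160326) - 443882 = ((-60912 + (131 - 792)/20) + 160326) - 443882 = ((-60912 + (1/20)*(-661)) + 160326) - 443882 = ((-60912 - 661/20) + 160326) - 443882 = (-1218901/20 + 160326) - 443882 = 1987619/20 - 443882 = -6890021/20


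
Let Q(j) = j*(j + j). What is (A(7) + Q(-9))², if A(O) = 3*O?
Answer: 33489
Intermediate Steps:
Q(j) = 2*j² (Q(j) = j*(2*j) = 2*j²)
(A(7) + Q(-9))² = (3*7 + 2*(-9)²)² = (21 + 2*81)² = (21 + 162)² = 183² = 33489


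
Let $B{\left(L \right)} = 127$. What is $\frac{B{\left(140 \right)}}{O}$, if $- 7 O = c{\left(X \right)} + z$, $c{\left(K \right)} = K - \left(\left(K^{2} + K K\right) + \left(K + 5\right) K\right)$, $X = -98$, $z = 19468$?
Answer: $\frac{889}{8952} \approx 0.099307$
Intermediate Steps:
$c{\left(K \right)} = K - 2 K^{2} - K \left(5 + K\right)$ ($c{\left(K \right)} = K - \left(\left(K^{2} + K^{2}\right) + \left(5 + K\right) K\right) = K - \left(2 K^{2} + K \left(5 + K\right)\right) = K - 2 K^{2} - K \left(5 + K\right)$)
$O = \frac{8952}{7}$ ($O = - \frac{\left(-1\right) \left(-98\right) \left(4 + 3 \left(-98\right)\right) + 19468}{7} = - \frac{\left(-1\right) \left(-98\right) \left(4 - 294\right) + 19468}{7} = - \frac{\left(-1\right) \left(-98\right) \left(-290\right) + 19468}{7} = - \frac{-28420 + 19468}{7} = \left(- \frac{1}{7}\right) \left(-8952\right) = \frac{8952}{7} \approx 1278.9$)
$\frac{B{\left(140 \right)}}{O} = \frac{127}{\frac{8952}{7}} = 127 \cdot \frac{7}{8952} = \frac{889}{8952}$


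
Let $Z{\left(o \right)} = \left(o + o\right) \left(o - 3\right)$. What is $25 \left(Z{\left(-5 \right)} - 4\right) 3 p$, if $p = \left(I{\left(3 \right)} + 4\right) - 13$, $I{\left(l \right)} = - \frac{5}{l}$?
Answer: $-60800$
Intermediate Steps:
$Z{\left(o \right)} = 2 o \left(-3 + o\right)$
$p = - \frac{32}{3}$ ($p = \left(- \frac{5}{3} + 4\right) - 13 = \frac{7}{3} - 13 = - \frac{32}{3} \approx -10.667$)
$25 \left(Z{\left(-5 \right)} - 4\right) 3 p = 25 \left(2 \left(-5\right) \left(-3 - 5\right) - 4\right) 3 \left(- \frac{32}{3}\right) = 25 \left(2 \left(-5\right) \left(-8\right) - 4\right) 3 \left(- \frac{32}{3}\right) = 25 \left(80 - 4\right) 3 \left(- \frac{32}{3}\right) = 25 \cdot 76 \cdot 3 \left(- \frac{32}{3}\right) = 25 \cdot 228 \left(- \frac{32}{3}\right) = 5700 \left(- \frac{32}{3}\right) = -60800$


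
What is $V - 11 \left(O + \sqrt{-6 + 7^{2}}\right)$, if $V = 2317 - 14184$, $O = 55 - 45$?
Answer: $-11977 - 11 \sqrt{43} \approx -12049.0$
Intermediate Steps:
$O = 10$
$V = -11867$ ($V = 2317 - 14184 = -11867$)
$V - 11 \left(O + \sqrt{-6 + 7^{2}}\right) = -11867 - 11 \left(10 + \sqrt{-6 + 7^{2}}\right) = -11867 - 11 \left(10 + \sqrt{-6 + 49}\right) = -11867 - 11 \left(10 + \sqrt{43}\right) = -11867 - \left(110 + 11 \sqrt{43}\right) = -11977 - 11 \sqrt{43}$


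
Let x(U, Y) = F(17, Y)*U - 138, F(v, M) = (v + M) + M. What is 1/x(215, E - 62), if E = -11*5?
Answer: -1/46793 ≈ -2.1371e-5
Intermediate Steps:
E = -55
F(v, M) = v + 2*M (F(v, M) = (M + v) + M = v + 2*M)
x(U, Y) = -138 + U*(17 + 2*Y) (x(U, Y) = (17 + 2*Y)*U - 138 = U*(17 + 2*Y) - 138 = -138 + U*(17 + 2*Y))
1/x(215, E - 62) = 1/(-138 + 215*(17 + 2*(-55 - 62))) = 1/(-138 + 215*(17 + 2*(-117))) = 1/(-138 + 215*(17 - 234)) = 1/(-138 + 215*(-217)) = 1/(-138 - 46655) = 1/(-46793) = -1/46793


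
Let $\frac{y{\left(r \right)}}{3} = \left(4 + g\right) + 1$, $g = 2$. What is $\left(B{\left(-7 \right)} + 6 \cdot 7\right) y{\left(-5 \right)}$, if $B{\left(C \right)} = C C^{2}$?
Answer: $-6321$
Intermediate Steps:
$B{\left(C \right)} = C^{3}$
$y{\left(r \right)} = 21$ ($y{\left(r \right)} = 3 \left(\left(4 + 2\right) + 1\right) = 3 \left(6 + 1\right) = 3 \cdot 7 = 21$)
$\left(B{\left(-7 \right)} + 6 \cdot 7\right) y{\left(-5 \right)} = \left(\left(-7\right)^{3} + 6 \cdot 7\right) 21 = \left(-343 + 42\right) 21 = \left(-301\right) 21 = -6321$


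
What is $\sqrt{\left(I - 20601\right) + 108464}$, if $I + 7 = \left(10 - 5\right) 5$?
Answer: $\sqrt{87881} \approx 296.45$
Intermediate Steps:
$I = 18$ ($I = -7 + \left(10 - 5\right) 5 = -7 + 5 \cdot 5 = -7 + 25 = 18$)
$\sqrt{\left(I - 20601\right) + 108464} = \sqrt{\left(18 - 20601\right) + 108464} = \sqrt{-20583 + 108464} = \sqrt{87881}$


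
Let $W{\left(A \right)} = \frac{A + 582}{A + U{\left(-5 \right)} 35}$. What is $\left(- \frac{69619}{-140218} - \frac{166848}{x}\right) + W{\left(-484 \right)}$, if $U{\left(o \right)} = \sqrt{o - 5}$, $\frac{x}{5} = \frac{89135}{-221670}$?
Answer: $\frac{9833710717360250061}{118496680287830} - \frac{1715 i \sqrt{10}}{123253} \approx 82987.0 - 0.044001 i$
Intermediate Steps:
$x = - \frac{89135}{44334}$ ($x = 5 \frac{89135}{-221670} = 5 \cdot 89135 \left(- \frac{1}{221670}\right) = 5 \left(- \frac{17827}{44334}\right) = - \frac{89135}{44334} \approx -2.0105$)
$U{\left(o \right)} = \sqrt{-5 + o}$
$W{\left(A \right)} = \frac{582 + A}{A + 35 i \sqrt{10}}$ ($W{\left(A \right)} = \frac{A + 582}{A + \sqrt{-5 - 5} \cdot 35} = \frac{582 + A}{A + \sqrt{-10} \cdot 35} = \frac{582 + A}{A + i \sqrt{10} \cdot 35} = \frac{582 + A}{A + 35 i \sqrt{10}}$)
$\left(- \frac{69619}{-140218} - \frac{166848}{x}\right) + W{\left(-484 \right)} = \left(- \frac{69619}{-140218} - \frac{166848}{- \frac{89135}{44334}}\right) + \frac{582 - 484}{-484 + 35 i \sqrt{10}} = \left(\left(-69619\right) \left(- \frac{1}{140218}\right) - - \frac{7397039232}{89135}\right) + \frac{1}{-484 + 35 i \sqrt{10}} \cdot 98 = \left(\frac{69619}{140218} + \frac{7397039232}{89135}\right) + \frac{98}{-484 + 35 i \sqrt{10}} = \frac{1037204252522141}{12498331430} + \frac{98}{-484 + 35 i \sqrt{10}}$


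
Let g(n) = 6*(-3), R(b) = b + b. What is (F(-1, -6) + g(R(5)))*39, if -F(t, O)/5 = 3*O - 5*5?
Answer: 7683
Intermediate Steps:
R(b) = 2*b
g(n) = -18
F(t, O) = 125 - 15*O (F(t, O) = -5*(3*O - 5*5) = -5*(3*O - 25) = -5*(-25 + 3*O) = 125 - 15*O)
(F(-1, -6) + g(R(5)))*39 = ((125 - 15*(-6)) - 18)*39 = ((125 + 90) - 18)*39 = (215 - 18)*39 = 197*39 = 7683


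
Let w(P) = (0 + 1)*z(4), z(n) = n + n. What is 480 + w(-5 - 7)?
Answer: 488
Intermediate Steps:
z(n) = 2*n
w(P) = 8 (w(P) = (0 + 1)*(2*4) = 1*8 = 8)
480 + w(-5 - 7) = 480 + 8 = 488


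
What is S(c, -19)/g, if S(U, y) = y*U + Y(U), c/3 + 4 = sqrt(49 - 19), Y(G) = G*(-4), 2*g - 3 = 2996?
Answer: 552/2999 - 138*sqrt(30)/2999 ≈ -0.067975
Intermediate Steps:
g = 2999/2 (g = 3/2 + (1/2)*2996 = 3/2 + 1498 = 2999/2 ≈ 1499.5)
Y(G) = -4*G
c = -12 + 3*sqrt(30) (c = -12 + 3*sqrt(49 - 19) = -12 + 3*sqrt(30) ≈ 4.4317)
S(U, y) = -4*U + U*y (S(U, y) = y*U - 4*U = U*y - 4*U = -4*U + U*y)
S(c, -19)/g = ((-12 + 3*sqrt(30))*(-4 - 19))/(2999/2) = ((-12 + 3*sqrt(30))*(-23))*(2/2999) = (276 - 69*sqrt(30))*(2/2999) = 552/2999 - 138*sqrt(30)/2999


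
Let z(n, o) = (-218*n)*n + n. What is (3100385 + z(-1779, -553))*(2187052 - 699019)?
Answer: -1022035722828156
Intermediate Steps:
z(n, o) = n - 218*n**2 (z(n, o) = -218*n**2 + n = n - 218*n**2)
(3100385 + z(-1779, -553))*(2187052 - 699019) = (3100385 - 1779*(1 - 218*(-1779)))*(2187052 - 699019) = (3100385 - 1779*(1 + 387822))*1488033 = (3100385 - 1779*387823)*1488033 = (3100385 - 689937117)*1488033 = -686836732*1488033 = -1022035722828156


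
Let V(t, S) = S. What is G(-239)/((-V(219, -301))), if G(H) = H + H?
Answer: -478/301 ≈ -1.5880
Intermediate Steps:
G(H) = 2*H
G(-239)/((-V(219, -301))) = (2*(-239))/((-1*(-301))) = -478/301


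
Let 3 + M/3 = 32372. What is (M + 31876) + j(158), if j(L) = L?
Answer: 129141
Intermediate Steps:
M = 97107 (M = -9 + 3*32372 = -9 + 97116 = 97107)
(M + 31876) + j(158) = (97107 + 31876) + 158 = 128983 + 158 = 129141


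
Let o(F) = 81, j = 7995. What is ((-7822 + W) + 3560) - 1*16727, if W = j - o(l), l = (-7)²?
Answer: -13075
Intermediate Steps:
l = 49
W = 7914 (W = 7995 - 1*81 = 7995 - 81 = 7914)
((-7822 + W) + 3560) - 1*16727 = ((-7822 + 7914) + 3560) - 1*16727 = (92 + 3560) - 16727 = 3652 - 16727 = -13075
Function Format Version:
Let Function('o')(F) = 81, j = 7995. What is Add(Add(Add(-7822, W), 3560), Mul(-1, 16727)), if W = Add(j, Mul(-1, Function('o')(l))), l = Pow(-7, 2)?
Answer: -13075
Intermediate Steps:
l = 49
W = 7914 (W = Add(7995, Mul(-1, 81)) = Add(7995, -81) = 7914)
Add(Add(Add(-7822, W), 3560), Mul(-1, 16727)) = Add(Add(Add(-7822, 7914), 3560), Mul(-1, 16727)) = Add(Add(92, 3560), -16727) = Add(3652, -16727) = -13075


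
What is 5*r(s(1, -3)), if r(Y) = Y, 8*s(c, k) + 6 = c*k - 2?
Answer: -55/8 ≈ -6.8750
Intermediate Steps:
s(c, k) = -1 + c*k/8 (s(c, k) = -3/4 + (c*k - 2)/8 = -3/4 + (-2 + c*k)/8 = -3/4 + (-1/4 + c*k/8) = -1 + c*k/8)
5*r(s(1, -3)) = 5*(-1 + (1/8)*1*(-3)) = 5*(-1 - 3/8) = 5*(-11/8) = -55/8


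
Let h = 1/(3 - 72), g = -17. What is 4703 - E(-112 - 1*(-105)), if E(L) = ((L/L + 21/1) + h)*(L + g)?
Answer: 120305/23 ≈ 5230.6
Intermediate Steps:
h = -1/69 (h = 1/(-69) = -1/69 ≈ -0.014493)
E(L) = -25789/69 + 1517*L/69 (E(L) = ((L/L + 21/1) - 1/69)*(L - 17) = ((1 + 21*1) - 1/69)*(-17 + L) = ((1 + 21) - 1/69)*(-17 + L) = (22 - 1/69)*(-17 + L) = 1517*(-17 + L)/69 = -25789/69 + 1517*L/69)
4703 - E(-112 - 1*(-105)) = 4703 - (-25789/69 + 1517*(-112 - 1*(-105))/69) = 4703 - (-25789/69 + 1517*(-112 + 105)/69) = 4703 - (-25789/69 + (1517/69)*(-7)) = 4703 - (-25789/69 - 10619/69) = 4703 - 1*(-12136/23) = 4703 + 12136/23 = 120305/23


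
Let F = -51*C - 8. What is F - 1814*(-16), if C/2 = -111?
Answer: 40338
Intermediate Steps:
C = -222 (C = 2*(-111) = -222)
F = 11314 (F = -51*(-222) - 8 = 11322 - 8 = 11314)
F - 1814*(-16) = 11314 - 1814*(-16) = 11314 + 29024 = 40338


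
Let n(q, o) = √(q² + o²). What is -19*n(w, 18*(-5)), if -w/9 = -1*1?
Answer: -171*√101 ≈ -1718.5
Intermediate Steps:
w = 9 (w = -(-9) = -9*(-1) = 9)
n(q, o) = √(o² + q²)
-19*n(w, 18*(-5)) = -19*√((18*(-5))² + 9²) = -19*√((-90)² + 81) = -19*√(8100 + 81) = -171*√101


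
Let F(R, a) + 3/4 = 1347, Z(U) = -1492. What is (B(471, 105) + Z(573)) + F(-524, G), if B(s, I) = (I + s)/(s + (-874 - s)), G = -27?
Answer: -255923/1748 ≈ -146.41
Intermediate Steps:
F(R, a) = 5385/4 (F(R, a) = -3/4 + 1347 = 5385/4)
B(s, I) = -I/874 - s/874 (B(s, I) = (I + s)/(-874) = (I + s)*(-1/874) = -I/874 - s/874)
(B(471, 105) + Z(573)) + F(-524, G) = ((-1/874*105 - 1/874*471) - 1492) + 5385/4 = ((-105/874 - 471/874) - 1492) + 5385/4 = (-288/437 - 1492) + 5385/4 = -652292/437 + 5385/4 = -255923/1748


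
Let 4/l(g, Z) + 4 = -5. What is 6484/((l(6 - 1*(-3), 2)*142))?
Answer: -14589/142 ≈ -102.74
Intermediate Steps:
l(g, Z) = -4/9 (l(g, Z) = 4/(-4 - 5) = 4/(-9) = 4*(-⅑) = -4/9)
6484/((l(6 - 1*(-3), 2)*142)) = 6484/((-4/9*142)) = 6484/(-568/9) = 6484*(-9/568) = -14589/142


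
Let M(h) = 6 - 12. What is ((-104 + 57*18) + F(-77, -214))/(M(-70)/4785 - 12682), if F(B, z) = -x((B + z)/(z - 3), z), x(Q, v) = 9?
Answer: -1456235/20227792 ≈ -0.071992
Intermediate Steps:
M(h) = -6
F(B, z) = -9 (F(B, z) = -1*9 = -9)
((-104 + 57*18) + F(-77, -214))/(M(-70)/4785 - 12682) = ((-104 + 57*18) - 9)/(-6/4785 - 12682) = ((-104 + 1026) - 9)/(-6*1/4785 - 12682) = (922 - 9)/(-2/1595 - 12682) = 913/(-20227792/1595) = 913*(-1595/20227792) = -1456235/20227792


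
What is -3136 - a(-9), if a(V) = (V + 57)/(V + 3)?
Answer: -3128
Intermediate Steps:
a(V) = (57 + V)/(3 + V)
-3136 - a(-9) = -3136 - (57 - 9)/(3 - 9) = -3136 - 48/(-6) = -3136 - (-1)*48/6 = -3136 - 1*(-8) = -3136 + 8 = -3128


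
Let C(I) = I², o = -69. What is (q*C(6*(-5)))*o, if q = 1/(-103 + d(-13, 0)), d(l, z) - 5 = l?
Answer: 20700/37 ≈ 559.46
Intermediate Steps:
d(l, z) = 5 + l
q = -1/111 (q = 1/(-103 + (5 - 13)) = 1/(-103 - 8) = 1/(-111) = -1/111 ≈ -0.0090090)
(q*C(6*(-5)))*o = -(6*(-5))²/111*(-69) = -1/111*(-30)²*(-69) = -1/111*900*(-69) = -300/37*(-69) = 20700/37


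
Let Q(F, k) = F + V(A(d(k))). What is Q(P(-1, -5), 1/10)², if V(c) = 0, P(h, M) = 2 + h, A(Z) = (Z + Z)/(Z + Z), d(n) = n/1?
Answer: 1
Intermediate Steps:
d(n) = n (d(n) = n*1 = n)
A(Z) = 1 (A(Z) = (2*Z)/((2*Z)) = (2*Z)*(1/(2*Z)) = 1)
Q(F, k) = F (Q(F, k) = F + 0 = F)
Q(P(-1, -5), 1/10)² = (2 - 1)² = 1² = 1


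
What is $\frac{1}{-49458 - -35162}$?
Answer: $- \frac{1}{14296} \approx -6.995 \cdot 10^{-5}$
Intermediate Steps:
$\frac{1}{-49458 - -35162} = \frac{1}{-49458 + 35162} = \frac{1}{-14296} = - \frac{1}{14296}$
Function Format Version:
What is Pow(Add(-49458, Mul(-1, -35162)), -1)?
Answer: Rational(-1, 14296) ≈ -6.9950e-5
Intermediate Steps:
Pow(Add(-49458, Mul(-1, -35162)), -1) = Pow(Add(-49458, 35162), -1) = Pow(-14296, -1) = Rational(-1, 14296)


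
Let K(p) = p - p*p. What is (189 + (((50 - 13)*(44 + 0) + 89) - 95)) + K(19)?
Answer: 1469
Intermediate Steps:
K(p) = p - p**2
(189 + (((50 - 13)*(44 + 0) + 89) - 95)) + K(19) = (189 + (((50 - 13)*(44 + 0) + 89) - 95)) + 19*(1 - 1*19) = (189 + ((37*44 + 89) - 95)) + 19*(1 - 19) = (189 + ((1628 + 89) - 95)) + 19*(-18) = (189 + (1717 - 95)) - 342 = (189 + 1622) - 342 = 1811 - 342 = 1469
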